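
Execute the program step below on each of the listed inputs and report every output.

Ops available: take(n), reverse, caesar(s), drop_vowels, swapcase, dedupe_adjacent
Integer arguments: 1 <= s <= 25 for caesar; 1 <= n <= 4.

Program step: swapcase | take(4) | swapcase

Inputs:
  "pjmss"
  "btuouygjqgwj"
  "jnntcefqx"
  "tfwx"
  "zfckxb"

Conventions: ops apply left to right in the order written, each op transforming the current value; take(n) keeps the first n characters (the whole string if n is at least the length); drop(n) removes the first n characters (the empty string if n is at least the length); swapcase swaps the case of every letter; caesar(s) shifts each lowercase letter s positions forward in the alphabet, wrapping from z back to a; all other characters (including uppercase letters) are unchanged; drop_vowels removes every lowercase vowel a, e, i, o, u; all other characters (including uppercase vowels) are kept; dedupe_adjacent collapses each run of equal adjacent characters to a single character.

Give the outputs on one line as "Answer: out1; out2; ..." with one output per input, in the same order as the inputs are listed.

Execution, op by op:
  "pjmss" -> "PJMSS" -> "PJMS" -> "pjms"
  "btuouygjqgwj" -> "BTUOUYGJQGWJ" -> "BTUO" -> "btuo"
  "jnntcefqx" -> "JNNTCEFQX" -> "JNNT" -> "jnnt"
  "tfwx" -> "TFWX" -> "TFWX" -> "tfwx"
  "zfckxb" -> "ZFCKXB" -> "ZFCK" -> "zfck"

"pjms"; "btuo"; "jnnt"; "tfwx"; "zfck"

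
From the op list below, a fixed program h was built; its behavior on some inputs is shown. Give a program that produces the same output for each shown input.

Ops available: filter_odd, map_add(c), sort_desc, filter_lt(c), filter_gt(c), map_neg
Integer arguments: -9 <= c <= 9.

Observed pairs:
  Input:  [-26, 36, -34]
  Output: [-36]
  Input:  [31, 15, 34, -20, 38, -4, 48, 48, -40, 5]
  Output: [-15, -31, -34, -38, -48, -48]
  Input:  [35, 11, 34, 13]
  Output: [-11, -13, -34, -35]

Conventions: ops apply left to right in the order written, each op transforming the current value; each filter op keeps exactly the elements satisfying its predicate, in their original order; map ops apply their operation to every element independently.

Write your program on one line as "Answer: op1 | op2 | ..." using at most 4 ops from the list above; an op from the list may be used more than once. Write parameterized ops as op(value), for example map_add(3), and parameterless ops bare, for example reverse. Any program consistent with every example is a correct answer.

sort_desc | filter_gt(7) | map_neg | sort_desc

Check, running the answer program on each example:
  [-26, 36, -34] -> [36, -26, -34] -> [36] -> [-36] -> [-36]
  [31, 15, 34, -20, 38, -4, 48, 48, -40, 5] -> [48, 48, 38, 34, 31, 15, 5, -4, -20, -40] -> [48, 48, 38, 34, 31, 15] -> [-48, -48, -38, -34, -31, -15] -> [-15, -31, -34, -38, -48, -48]
  [35, 11, 34, 13] -> [35, 34, 13, 11] -> [35, 34, 13, 11] -> [-35, -34, -13, -11] -> [-11, -13, -34, -35]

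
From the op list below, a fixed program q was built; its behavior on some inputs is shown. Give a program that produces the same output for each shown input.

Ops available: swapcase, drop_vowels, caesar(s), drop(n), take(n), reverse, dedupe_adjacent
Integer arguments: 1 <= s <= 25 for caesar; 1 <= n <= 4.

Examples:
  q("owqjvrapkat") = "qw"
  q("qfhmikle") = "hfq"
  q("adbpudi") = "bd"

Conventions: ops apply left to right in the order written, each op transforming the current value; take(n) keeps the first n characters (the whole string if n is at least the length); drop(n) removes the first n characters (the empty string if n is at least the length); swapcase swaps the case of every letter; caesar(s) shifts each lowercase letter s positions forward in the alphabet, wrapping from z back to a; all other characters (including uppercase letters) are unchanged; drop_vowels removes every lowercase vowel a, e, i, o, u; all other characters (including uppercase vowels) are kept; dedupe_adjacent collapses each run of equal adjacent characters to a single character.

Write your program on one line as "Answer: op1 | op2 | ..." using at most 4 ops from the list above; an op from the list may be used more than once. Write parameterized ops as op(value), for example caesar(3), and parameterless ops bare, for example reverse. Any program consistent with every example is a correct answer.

take(3) | drop_vowels | reverse

Check, running the answer program on each example:
  "owqjvrapkat" -> "owq" -> "wq" -> "qw"
  "qfhmikle" -> "qfh" -> "qfh" -> "hfq"
  "adbpudi" -> "adb" -> "db" -> "bd"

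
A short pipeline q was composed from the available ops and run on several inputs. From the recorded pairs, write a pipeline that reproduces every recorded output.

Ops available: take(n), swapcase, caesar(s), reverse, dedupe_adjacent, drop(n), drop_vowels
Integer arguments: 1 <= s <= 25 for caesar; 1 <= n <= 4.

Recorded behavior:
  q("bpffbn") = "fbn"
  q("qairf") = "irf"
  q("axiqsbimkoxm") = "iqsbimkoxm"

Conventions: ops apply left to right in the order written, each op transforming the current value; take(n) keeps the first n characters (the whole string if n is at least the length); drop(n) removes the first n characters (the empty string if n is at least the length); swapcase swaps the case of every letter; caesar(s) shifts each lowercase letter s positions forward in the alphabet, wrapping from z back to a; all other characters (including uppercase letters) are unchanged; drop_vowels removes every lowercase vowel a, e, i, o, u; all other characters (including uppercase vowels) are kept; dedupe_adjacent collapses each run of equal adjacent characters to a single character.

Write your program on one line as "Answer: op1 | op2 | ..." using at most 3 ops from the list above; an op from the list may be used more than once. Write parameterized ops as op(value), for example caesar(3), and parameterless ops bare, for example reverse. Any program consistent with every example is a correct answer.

drop(2) | dedupe_adjacent

Check, running the answer program on each example:
  "bpffbn" -> "ffbn" -> "fbn"
  "qairf" -> "irf" -> "irf"
  "axiqsbimkoxm" -> "iqsbimkoxm" -> "iqsbimkoxm"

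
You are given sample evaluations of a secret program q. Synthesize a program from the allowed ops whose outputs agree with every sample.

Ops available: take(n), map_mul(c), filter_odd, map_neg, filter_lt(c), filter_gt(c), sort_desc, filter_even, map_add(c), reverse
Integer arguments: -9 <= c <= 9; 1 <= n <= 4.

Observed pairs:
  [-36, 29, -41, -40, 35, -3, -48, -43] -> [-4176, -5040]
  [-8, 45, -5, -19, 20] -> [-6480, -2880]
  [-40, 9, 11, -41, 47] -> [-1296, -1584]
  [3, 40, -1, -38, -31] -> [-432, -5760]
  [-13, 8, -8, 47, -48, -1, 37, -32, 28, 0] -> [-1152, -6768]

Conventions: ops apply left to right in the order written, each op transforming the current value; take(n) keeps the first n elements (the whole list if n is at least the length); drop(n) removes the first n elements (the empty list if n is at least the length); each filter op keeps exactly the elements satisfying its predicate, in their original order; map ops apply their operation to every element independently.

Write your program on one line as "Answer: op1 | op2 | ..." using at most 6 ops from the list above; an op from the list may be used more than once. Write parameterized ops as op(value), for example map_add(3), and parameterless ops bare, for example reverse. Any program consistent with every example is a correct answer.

filter_gt(-4) | take(2) | map_mul(8) | map_mul(-6) | map_mul(3)

Check, running the answer program on each example:
  [-36, 29, -41, -40, 35, -3, -48, -43] -> [29, 35, -3] -> [29, 35] -> [232, 280] -> [-1392, -1680] -> [-4176, -5040]
  [-8, 45, -5, -19, 20] -> [45, 20] -> [45, 20] -> [360, 160] -> [-2160, -960] -> [-6480, -2880]
  [-40, 9, 11, -41, 47] -> [9, 11, 47] -> [9, 11] -> [72, 88] -> [-432, -528] -> [-1296, -1584]
  [3, 40, -1, -38, -31] -> [3, 40, -1] -> [3, 40] -> [24, 320] -> [-144, -1920] -> [-432, -5760]
  [-13, 8, -8, 47, -48, -1, 37, -32, 28, 0] -> [8, 47, -1, 37, 28, 0] -> [8, 47] -> [64, 376] -> [-384, -2256] -> [-1152, -6768]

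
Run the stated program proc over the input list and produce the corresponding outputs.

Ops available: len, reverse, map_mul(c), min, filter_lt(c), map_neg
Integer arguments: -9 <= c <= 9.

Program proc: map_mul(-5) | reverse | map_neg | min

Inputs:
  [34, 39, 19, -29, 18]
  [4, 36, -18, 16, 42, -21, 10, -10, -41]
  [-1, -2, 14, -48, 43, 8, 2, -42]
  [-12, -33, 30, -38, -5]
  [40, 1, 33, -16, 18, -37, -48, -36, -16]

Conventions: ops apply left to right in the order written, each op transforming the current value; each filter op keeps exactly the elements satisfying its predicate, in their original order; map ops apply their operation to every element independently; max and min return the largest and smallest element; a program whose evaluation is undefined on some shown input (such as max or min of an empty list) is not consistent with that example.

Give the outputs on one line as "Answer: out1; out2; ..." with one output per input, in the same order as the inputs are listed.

-145; -205; -240; -190; -240

Execution, op by op:
  [34, 39, 19, -29, 18] -> [-170, -195, -95, 145, -90] -> [-90, 145, -95, -195, -170] -> [90, -145, 95, 195, 170] -> -145
  [4, 36, -18, 16, 42, -21, 10, -10, -41] -> [-20, -180, 90, -80, -210, 105, -50, 50, 205] -> [205, 50, -50, 105, -210, -80, 90, -180, -20] -> [-205, -50, 50, -105, 210, 80, -90, 180, 20] -> -205
  [-1, -2, 14, -48, 43, 8, 2, -42] -> [5, 10, -70, 240, -215, -40, -10, 210] -> [210, -10, -40, -215, 240, -70, 10, 5] -> [-210, 10, 40, 215, -240, 70, -10, -5] -> -240
  [-12, -33, 30, -38, -5] -> [60, 165, -150, 190, 25] -> [25, 190, -150, 165, 60] -> [-25, -190, 150, -165, -60] -> -190
  [40, 1, 33, -16, 18, -37, -48, -36, -16] -> [-200, -5, -165, 80, -90, 185, 240, 180, 80] -> [80, 180, 240, 185, -90, 80, -165, -5, -200] -> [-80, -180, -240, -185, 90, -80, 165, 5, 200] -> -240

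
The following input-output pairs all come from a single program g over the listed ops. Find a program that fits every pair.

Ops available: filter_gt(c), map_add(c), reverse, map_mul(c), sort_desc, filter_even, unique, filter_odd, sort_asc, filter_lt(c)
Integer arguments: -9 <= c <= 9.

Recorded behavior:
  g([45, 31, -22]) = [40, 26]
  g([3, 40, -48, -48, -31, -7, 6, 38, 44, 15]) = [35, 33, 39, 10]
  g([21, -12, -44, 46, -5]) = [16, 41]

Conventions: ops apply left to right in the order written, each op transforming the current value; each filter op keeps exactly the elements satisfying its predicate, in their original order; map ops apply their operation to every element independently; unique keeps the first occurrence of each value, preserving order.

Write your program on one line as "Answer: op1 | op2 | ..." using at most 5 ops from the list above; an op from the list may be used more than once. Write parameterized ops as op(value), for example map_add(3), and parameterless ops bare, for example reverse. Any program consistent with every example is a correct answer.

map_add(1) | map_add(-6) | unique | filter_gt(6)

Check, running the answer program on each example:
  [45, 31, -22] -> [46, 32, -21] -> [40, 26, -27] -> [40, 26, -27] -> [40, 26]
  [3, 40, -48, -48, -31, -7, 6, 38, 44, 15] -> [4, 41, -47, -47, -30, -6, 7, 39, 45, 16] -> [-2, 35, -53, -53, -36, -12, 1, 33, 39, 10] -> [-2, 35, -53, -36, -12, 1, 33, 39, 10] -> [35, 33, 39, 10]
  [21, -12, -44, 46, -5] -> [22, -11, -43, 47, -4] -> [16, -17, -49, 41, -10] -> [16, -17, -49, 41, -10] -> [16, 41]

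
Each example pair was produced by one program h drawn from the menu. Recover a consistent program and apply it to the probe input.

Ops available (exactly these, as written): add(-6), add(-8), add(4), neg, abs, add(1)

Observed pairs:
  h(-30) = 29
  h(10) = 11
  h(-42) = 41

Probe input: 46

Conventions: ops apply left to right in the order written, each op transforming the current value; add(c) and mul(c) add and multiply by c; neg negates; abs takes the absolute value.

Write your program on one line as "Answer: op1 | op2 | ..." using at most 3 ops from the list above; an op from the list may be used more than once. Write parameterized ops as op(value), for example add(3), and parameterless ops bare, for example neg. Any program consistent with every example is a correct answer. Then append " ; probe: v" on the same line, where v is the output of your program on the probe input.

add(1) | abs ; probe: 47

Check, running the answer program on each example:
  -30 -> -29 -> 29
  10 -> 11 -> 11
  -42 -> -41 -> 41
  probe: 46 -> 47 -> 47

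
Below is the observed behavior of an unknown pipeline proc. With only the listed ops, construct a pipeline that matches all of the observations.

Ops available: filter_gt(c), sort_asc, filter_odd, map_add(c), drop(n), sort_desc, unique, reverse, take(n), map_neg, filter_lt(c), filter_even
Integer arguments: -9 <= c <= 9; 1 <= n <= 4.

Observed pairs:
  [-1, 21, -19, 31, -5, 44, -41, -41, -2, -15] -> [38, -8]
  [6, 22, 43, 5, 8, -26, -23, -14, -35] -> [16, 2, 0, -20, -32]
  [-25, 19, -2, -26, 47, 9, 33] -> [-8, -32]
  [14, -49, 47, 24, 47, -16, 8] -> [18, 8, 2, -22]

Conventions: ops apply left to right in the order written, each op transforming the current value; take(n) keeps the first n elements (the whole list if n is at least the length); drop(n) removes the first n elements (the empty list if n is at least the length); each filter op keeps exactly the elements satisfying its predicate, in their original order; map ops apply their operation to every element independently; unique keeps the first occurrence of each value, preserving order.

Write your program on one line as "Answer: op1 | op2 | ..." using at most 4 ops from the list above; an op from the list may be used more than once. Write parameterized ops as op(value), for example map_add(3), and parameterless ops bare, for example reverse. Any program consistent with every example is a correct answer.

sort_asc | map_add(-6) | filter_even | sort_desc

Check, running the answer program on each example:
  [-1, 21, -19, 31, -5, 44, -41, -41, -2, -15] -> [-41, -41, -19, -15, -5, -2, -1, 21, 31, 44] -> [-47, -47, -25, -21, -11, -8, -7, 15, 25, 38] -> [-8, 38] -> [38, -8]
  [6, 22, 43, 5, 8, -26, -23, -14, -35] -> [-35, -26, -23, -14, 5, 6, 8, 22, 43] -> [-41, -32, -29, -20, -1, 0, 2, 16, 37] -> [-32, -20, 0, 2, 16] -> [16, 2, 0, -20, -32]
  [-25, 19, -2, -26, 47, 9, 33] -> [-26, -25, -2, 9, 19, 33, 47] -> [-32, -31, -8, 3, 13, 27, 41] -> [-32, -8] -> [-8, -32]
  [14, -49, 47, 24, 47, -16, 8] -> [-49, -16, 8, 14, 24, 47, 47] -> [-55, -22, 2, 8, 18, 41, 41] -> [-22, 2, 8, 18] -> [18, 8, 2, -22]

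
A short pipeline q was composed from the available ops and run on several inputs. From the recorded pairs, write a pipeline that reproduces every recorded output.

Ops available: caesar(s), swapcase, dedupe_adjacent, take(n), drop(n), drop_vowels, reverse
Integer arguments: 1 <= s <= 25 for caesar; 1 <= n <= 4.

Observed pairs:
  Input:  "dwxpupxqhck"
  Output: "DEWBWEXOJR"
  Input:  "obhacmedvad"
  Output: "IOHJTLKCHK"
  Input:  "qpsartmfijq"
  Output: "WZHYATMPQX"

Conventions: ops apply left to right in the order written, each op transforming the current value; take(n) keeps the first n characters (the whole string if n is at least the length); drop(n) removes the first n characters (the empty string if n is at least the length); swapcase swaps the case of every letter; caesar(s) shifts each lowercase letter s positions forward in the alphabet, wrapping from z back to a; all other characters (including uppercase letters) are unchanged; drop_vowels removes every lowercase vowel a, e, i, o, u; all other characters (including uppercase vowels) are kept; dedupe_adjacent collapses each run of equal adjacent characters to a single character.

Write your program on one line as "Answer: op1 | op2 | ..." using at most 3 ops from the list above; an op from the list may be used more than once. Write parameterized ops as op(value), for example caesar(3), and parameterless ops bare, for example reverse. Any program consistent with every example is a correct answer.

caesar(7) | swapcase | drop(1)

Check, running the answer program on each example:
  "dwxpupxqhck" -> "kdewbwexojr" -> "KDEWBWEXOJR" -> "DEWBWEXOJR"
  "obhacmedvad" -> "viohjtlkchk" -> "VIOHJTLKCHK" -> "IOHJTLKCHK"
  "qpsartmfijq" -> "xwzhyatmpqx" -> "XWZHYATMPQX" -> "WZHYATMPQX"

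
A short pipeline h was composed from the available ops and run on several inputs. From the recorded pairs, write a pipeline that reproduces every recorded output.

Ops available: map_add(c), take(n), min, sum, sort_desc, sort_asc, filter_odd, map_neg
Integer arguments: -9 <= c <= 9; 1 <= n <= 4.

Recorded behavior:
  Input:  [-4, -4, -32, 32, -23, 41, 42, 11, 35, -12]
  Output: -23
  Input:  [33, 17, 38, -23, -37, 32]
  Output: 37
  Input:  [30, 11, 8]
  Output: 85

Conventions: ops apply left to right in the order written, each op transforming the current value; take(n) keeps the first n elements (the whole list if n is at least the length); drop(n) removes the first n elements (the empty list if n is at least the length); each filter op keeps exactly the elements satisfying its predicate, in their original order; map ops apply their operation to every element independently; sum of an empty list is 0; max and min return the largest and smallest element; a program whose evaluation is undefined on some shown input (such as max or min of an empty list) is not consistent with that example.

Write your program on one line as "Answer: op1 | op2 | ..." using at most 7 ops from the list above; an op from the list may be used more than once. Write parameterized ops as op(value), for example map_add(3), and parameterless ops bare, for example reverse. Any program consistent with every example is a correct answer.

sort_asc | map_add(-1) | map_add(9) | take(4) | map_add(4) | sum

Check, running the answer program on each example:
  [-4, -4, -32, 32, -23, 41, 42, 11, 35, -12] -> [-32, -23, -12, -4, -4, 11, 32, 35, 41, 42] -> [-33, -24, -13, -5, -5, 10, 31, 34, 40, 41] -> [-24, -15, -4, 4, 4, 19, 40, 43, 49, 50] -> [-24, -15, -4, 4] -> [-20, -11, 0, 8] -> -23
  [33, 17, 38, -23, -37, 32] -> [-37, -23, 17, 32, 33, 38] -> [-38, -24, 16, 31, 32, 37] -> [-29, -15, 25, 40, 41, 46] -> [-29, -15, 25, 40] -> [-25, -11, 29, 44] -> 37
  [30, 11, 8] -> [8, 11, 30] -> [7, 10, 29] -> [16, 19, 38] -> [16, 19, 38] -> [20, 23, 42] -> 85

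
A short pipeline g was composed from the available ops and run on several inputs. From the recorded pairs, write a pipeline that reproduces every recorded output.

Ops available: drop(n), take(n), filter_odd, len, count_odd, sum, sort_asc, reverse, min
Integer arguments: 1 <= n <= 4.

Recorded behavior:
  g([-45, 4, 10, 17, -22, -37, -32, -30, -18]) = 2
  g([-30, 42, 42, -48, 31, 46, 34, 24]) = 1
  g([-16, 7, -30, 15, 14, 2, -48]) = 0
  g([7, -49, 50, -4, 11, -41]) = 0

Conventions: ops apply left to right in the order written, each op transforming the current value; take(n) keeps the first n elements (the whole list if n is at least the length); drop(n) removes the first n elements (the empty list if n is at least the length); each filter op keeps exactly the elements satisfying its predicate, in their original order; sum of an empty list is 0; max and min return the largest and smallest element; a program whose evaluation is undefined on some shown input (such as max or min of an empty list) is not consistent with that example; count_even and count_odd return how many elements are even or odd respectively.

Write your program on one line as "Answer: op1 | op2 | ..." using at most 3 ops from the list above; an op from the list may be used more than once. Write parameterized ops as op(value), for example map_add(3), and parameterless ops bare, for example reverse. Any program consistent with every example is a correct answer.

drop(4) | drop(3) | len

Check, running the answer program on each example:
  [-45, 4, 10, 17, -22, -37, -32, -30, -18] -> [-22, -37, -32, -30, -18] -> [-30, -18] -> 2
  [-30, 42, 42, -48, 31, 46, 34, 24] -> [31, 46, 34, 24] -> [24] -> 1
  [-16, 7, -30, 15, 14, 2, -48] -> [14, 2, -48] -> [] -> 0
  [7, -49, 50, -4, 11, -41] -> [11, -41] -> [] -> 0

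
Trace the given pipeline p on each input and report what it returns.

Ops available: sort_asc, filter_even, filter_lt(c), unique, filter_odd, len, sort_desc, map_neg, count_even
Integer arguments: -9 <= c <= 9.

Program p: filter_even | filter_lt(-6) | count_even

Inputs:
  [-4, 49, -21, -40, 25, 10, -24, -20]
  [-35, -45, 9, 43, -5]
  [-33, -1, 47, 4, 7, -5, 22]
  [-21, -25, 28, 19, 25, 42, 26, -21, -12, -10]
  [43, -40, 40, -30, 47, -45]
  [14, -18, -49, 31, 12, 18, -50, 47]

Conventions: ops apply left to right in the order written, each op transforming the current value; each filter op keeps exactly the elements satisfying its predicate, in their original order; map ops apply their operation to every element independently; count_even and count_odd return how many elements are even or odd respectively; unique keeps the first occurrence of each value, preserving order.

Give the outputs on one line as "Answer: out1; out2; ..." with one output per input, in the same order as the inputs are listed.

3; 0; 0; 2; 2; 2

Execution, op by op:
  [-4, 49, -21, -40, 25, 10, -24, -20] -> [-4, -40, 10, -24, -20] -> [-40, -24, -20] -> 3
  [-35, -45, 9, 43, -5] -> [] -> [] -> 0
  [-33, -1, 47, 4, 7, -5, 22] -> [4, 22] -> [] -> 0
  [-21, -25, 28, 19, 25, 42, 26, -21, -12, -10] -> [28, 42, 26, -12, -10] -> [-12, -10] -> 2
  [43, -40, 40, -30, 47, -45] -> [-40, 40, -30] -> [-40, -30] -> 2
  [14, -18, -49, 31, 12, 18, -50, 47] -> [14, -18, 12, 18, -50] -> [-18, -50] -> 2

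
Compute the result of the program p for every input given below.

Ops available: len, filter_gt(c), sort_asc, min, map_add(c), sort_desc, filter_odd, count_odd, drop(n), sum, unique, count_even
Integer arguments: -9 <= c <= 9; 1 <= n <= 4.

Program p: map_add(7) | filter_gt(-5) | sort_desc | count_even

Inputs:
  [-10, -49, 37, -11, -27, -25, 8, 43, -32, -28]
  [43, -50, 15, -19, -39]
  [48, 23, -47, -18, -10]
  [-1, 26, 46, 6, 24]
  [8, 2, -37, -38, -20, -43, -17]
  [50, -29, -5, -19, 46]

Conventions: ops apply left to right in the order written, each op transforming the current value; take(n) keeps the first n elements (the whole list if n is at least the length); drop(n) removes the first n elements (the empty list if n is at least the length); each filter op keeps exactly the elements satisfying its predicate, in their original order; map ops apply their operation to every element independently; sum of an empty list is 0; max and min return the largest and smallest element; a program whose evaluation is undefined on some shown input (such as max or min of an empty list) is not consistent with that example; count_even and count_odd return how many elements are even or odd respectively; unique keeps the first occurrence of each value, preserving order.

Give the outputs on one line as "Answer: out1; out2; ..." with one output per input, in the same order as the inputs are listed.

Execution, op by op:
  [-10, -49, 37, -11, -27, -25, 8, 43, -32, -28] -> [-3, -42, 44, -4, -20, -18, 15, 50, -25, -21] -> [-3, 44, -4, 15, 50] -> [50, 44, 15, -3, -4] -> 3
  [43, -50, 15, -19, -39] -> [50, -43, 22, -12, -32] -> [50, 22] -> [50, 22] -> 2
  [48, 23, -47, -18, -10] -> [55, 30, -40, -11, -3] -> [55, 30, -3] -> [55, 30, -3] -> 1
  [-1, 26, 46, 6, 24] -> [6, 33, 53, 13, 31] -> [6, 33, 53, 13, 31] -> [53, 33, 31, 13, 6] -> 1
  [8, 2, -37, -38, -20, -43, -17] -> [15, 9, -30, -31, -13, -36, -10] -> [15, 9] -> [15, 9] -> 0
  [50, -29, -5, -19, 46] -> [57, -22, 2, -12, 53] -> [57, 2, 53] -> [57, 53, 2] -> 1

3; 2; 1; 1; 0; 1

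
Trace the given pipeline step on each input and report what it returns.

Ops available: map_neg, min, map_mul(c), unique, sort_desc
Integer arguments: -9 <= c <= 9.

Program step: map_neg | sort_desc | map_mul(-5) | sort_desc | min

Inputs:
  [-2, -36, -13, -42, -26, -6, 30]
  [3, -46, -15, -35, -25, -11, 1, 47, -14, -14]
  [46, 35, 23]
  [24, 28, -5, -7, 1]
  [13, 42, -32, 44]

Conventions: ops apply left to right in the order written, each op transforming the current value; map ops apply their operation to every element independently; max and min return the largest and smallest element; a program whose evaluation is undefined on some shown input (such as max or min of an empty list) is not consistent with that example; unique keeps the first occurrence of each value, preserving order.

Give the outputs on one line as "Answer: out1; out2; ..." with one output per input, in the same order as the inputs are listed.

Execution, op by op:
  [-2, -36, -13, -42, -26, -6, 30] -> [2, 36, 13, 42, 26, 6, -30] -> [42, 36, 26, 13, 6, 2, -30] -> [-210, -180, -130, -65, -30, -10, 150] -> [150, -10, -30, -65, -130, -180, -210] -> -210
  [3, -46, -15, -35, -25, -11, 1, 47, -14, -14] -> [-3, 46, 15, 35, 25, 11, -1, -47, 14, 14] -> [46, 35, 25, 15, 14, 14, 11, -1, -3, -47] -> [-230, -175, -125, -75, -70, -70, -55, 5, 15, 235] -> [235, 15, 5, -55, -70, -70, -75, -125, -175, -230] -> -230
  [46, 35, 23] -> [-46, -35, -23] -> [-23, -35, -46] -> [115, 175, 230] -> [230, 175, 115] -> 115
  [24, 28, -5, -7, 1] -> [-24, -28, 5, 7, -1] -> [7, 5, -1, -24, -28] -> [-35, -25, 5, 120, 140] -> [140, 120, 5, -25, -35] -> -35
  [13, 42, -32, 44] -> [-13, -42, 32, -44] -> [32, -13, -42, -44] -> [-160, 65, 210, 220] -> [220, 210, 65, -160] -> -160

-210; -230; 115; -35; -160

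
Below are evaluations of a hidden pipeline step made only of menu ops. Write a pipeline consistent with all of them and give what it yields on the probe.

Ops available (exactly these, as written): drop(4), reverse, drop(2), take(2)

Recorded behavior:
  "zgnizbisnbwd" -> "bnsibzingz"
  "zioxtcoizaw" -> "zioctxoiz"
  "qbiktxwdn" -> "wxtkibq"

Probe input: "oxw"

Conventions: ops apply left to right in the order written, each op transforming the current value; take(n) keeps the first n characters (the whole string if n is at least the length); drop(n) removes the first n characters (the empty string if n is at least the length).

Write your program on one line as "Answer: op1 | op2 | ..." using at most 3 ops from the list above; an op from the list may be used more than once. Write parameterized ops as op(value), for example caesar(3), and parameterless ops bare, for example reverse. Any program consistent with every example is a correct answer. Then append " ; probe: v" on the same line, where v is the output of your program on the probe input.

reverse | drop(2) ; probe: "o"

Check, running the answer program on each example:
  "zgnizbisnbwd" -> "dwbnsibzingz" -> "bnsibzingz"
  "zioxtcoizaw" -> "wazioctxoiz" -> "zioctxoiz"
  "qbiktxwdn" -> "ndwxtkibq" -> "wxtkibq"
  probe: "oxw" -> "wxo" -> "o"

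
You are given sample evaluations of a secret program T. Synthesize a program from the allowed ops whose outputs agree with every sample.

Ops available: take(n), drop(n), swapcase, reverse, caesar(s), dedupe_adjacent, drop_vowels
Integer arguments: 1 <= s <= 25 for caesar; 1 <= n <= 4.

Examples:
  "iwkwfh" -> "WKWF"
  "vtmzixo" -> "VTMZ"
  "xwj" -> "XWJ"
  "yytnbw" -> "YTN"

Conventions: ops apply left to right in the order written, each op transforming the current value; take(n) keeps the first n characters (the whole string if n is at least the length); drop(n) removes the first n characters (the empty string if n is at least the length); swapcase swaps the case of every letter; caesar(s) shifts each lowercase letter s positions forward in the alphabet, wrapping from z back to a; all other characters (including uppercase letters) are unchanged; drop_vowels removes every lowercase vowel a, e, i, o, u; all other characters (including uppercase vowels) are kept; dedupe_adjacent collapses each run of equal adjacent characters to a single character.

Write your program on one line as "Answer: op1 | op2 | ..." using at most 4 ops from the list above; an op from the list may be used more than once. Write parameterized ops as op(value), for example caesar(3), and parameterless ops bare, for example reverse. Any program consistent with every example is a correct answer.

drop_vowels | take(4) | dedupe_adjacent | swapcase

Check, running the answer program on each example:
  "iwkwfh" -> "wkwfh" -> "wkwf" -> "wkwf" -> "WKWF"
  "vtmzixo" -> "vtmzx" -> "vtmz" -> "vtmz" -> "VTMZ"
  "xwj" -> "xwj" -> "xwj" -> "xwj" -> "XWJ"
  "yytnbw" -> "yytnbw" -> "yytn" -> "ytn" -> "YTN"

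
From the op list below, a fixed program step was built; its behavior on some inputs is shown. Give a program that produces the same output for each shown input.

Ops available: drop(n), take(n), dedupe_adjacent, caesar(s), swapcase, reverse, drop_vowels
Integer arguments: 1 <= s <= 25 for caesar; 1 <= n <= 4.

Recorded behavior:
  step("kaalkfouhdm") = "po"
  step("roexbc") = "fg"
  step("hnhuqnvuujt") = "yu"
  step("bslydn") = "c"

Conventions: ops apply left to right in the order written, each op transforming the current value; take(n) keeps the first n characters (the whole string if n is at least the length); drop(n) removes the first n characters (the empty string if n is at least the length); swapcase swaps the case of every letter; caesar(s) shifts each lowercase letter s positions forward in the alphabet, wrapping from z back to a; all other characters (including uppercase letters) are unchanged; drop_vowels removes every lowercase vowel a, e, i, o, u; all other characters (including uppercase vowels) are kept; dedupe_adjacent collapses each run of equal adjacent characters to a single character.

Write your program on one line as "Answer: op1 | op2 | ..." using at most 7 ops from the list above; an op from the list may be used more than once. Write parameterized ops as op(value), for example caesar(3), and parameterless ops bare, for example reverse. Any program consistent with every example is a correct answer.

caesar(17) | drop(3) | drop_vowels | take(4) | caesar(13) | take(2)

Check, running the answer program on each example:
  "kaalkfouhdm" -> "brrcbwflyud" -> "cbwflyud" -> "cbwflyd" -> "cbwf" -> "pojs" -> "po"
  "roexbc" -> "ifvost" -> "ost" -> "st" -> "st" -> "fg" -> "fg"
  "hnhuqnvuujt" -> "yeylhemllak" -> "lhemllak" -> "lhmllk" -> "lhml" -> "yuzy" -> "yu"
  "bslydn" -> "sjcpue" -> "pue" -> "p" -> "p" -> "c" -> "c"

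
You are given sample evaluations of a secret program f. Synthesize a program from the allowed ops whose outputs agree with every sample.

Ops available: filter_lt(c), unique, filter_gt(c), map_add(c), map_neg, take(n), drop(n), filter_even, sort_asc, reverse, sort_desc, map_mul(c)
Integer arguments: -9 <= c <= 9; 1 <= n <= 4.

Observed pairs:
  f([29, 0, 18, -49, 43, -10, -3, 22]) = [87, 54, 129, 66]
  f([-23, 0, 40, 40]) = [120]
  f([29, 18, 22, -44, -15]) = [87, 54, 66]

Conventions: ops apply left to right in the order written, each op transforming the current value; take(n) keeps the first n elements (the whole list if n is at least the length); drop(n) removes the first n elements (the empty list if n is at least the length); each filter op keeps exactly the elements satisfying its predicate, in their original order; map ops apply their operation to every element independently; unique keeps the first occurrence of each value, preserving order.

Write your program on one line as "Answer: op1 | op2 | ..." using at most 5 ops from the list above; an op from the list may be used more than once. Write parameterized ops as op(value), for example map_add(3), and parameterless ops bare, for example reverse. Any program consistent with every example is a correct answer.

filter_gt(-5) | filter_gt(9) | map_mul(3) | unique

Check, running the answer program on each example:
  [29, 0, 18, -49, 43, -10, -3, 22] -> [29, 0, 18, 43, -3, 22] -> [29, 18, 43, 22] -> [87, 54, 129, 66] -> [87, 54, 129, 66]
  [-23, 0, 40, 40] -> [0, 40, 40] -> [40, 40] -> [120, 120] -> [120]
  [29, 18, 22, -44, -15] -> [29, 18, 22] -> [29, 18, 22] -> [87, 54, 66] -> [87, 54, 66]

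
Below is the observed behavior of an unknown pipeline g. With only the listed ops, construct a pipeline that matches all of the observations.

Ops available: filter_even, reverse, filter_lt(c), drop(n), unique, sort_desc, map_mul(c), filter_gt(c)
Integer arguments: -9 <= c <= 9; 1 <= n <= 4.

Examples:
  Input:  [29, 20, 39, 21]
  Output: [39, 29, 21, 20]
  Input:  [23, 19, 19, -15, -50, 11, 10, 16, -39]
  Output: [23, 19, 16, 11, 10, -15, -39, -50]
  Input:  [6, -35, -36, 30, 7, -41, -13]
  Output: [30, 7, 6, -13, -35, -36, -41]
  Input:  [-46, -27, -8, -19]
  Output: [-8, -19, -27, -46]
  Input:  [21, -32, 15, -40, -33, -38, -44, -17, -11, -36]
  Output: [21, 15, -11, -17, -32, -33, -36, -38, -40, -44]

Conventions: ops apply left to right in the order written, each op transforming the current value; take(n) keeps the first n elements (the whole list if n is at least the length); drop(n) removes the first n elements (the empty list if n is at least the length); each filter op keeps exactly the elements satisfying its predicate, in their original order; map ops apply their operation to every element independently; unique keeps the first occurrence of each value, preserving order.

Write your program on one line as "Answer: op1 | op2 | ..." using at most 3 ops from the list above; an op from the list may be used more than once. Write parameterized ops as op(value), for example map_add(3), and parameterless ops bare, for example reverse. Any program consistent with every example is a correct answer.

unique | sort_desc

Check, running the answer program on each example:
  [29, 20, 39, 21] -> [29, 20, 39, 21] -> [39, 29, 21, 20]
  [23, 19, 19, -15, -50, 11, 10, 16, -39] -> [23, 19, -15, -50, 11, 10, 16, -39] -> [23, 19, 16, 11, 10, -15, -39, -50]
  [6, -35, -36, 30, 7, -41, -13] -> [6, -35, -36, 30, 7, -41, -13] -> [30, 7, 6, -13, -35, -36, -41]
  [-46, -27, -8, -19] -> [-46, -27, -8, -19] -> [-8, -19, -27, -46]
  [21, -32, 15, -40, -33, -38, -44, -17, -11, -36] -> [21, -32, 15, -40, -33, -38, -44, -17, -11, -36] -> [21, 15, -11, -17, -32, -33, -36, -38, -40, -44]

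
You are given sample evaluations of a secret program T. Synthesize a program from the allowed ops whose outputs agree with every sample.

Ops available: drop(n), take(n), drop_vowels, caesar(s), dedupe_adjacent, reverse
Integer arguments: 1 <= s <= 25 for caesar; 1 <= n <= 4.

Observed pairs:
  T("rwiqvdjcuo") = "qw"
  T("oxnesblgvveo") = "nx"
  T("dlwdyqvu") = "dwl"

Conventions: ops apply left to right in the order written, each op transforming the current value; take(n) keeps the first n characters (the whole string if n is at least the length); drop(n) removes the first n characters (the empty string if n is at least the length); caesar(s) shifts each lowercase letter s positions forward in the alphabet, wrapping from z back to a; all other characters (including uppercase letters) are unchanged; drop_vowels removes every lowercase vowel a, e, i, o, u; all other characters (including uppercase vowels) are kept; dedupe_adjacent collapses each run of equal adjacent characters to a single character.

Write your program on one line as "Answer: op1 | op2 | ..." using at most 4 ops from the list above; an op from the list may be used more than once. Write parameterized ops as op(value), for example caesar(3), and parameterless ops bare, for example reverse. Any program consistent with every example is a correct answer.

take(4) | drop(1) | drop_vowels | reverse

Check, running the answer program on each example:
  "rwiqvdjcuo" -> "rwiq" -> "wiq" -> "wq" -> "qw"
  "oxnesblgvveo" -> "oxne" -> "xne" -> "xn" -> "nx"
  "dlwdyqvu" -> "dlwd" -> "lwd" -> "lwd" -> "dwl"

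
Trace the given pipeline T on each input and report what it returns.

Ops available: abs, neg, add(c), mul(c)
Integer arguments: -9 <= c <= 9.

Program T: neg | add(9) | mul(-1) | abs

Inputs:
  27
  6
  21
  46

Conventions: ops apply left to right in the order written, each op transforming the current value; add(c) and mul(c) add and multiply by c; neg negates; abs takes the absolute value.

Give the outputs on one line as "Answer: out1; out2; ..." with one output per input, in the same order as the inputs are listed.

18; 3; 12; 37

Execution, op by op:
  27 -> -27 -> -18 -> 18 -> 18
  6 -> -6 -> 3 -> -3 -> 3
  21 -> -21 -> -12 -> 12 -> 12
  46 -> -46 -> -37 -> 37 -> 37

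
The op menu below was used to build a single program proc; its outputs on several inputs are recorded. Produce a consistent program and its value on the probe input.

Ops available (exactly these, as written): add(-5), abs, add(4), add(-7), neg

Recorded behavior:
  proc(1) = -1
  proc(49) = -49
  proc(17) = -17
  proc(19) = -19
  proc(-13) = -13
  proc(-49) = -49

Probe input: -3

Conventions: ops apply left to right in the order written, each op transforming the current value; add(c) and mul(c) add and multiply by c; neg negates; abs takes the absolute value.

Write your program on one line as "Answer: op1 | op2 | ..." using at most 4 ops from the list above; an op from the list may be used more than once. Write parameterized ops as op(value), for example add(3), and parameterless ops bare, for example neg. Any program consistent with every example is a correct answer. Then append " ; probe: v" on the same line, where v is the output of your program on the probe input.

neg | abs | neg ; probe: -3

Check, running the answer program on each example:
  1 -> -1 -> 1 -> -1
  49 -> -49 -> 49 -> -49
  17 -> -17 -> 17 -> -17
  19 -> -19 -> 19 -> -19
  -13 -> 13 -> 13 -> -13
  -49 -> 49 -> 49 -> -49
  probe: -3 -> 3 -> 3 -> -3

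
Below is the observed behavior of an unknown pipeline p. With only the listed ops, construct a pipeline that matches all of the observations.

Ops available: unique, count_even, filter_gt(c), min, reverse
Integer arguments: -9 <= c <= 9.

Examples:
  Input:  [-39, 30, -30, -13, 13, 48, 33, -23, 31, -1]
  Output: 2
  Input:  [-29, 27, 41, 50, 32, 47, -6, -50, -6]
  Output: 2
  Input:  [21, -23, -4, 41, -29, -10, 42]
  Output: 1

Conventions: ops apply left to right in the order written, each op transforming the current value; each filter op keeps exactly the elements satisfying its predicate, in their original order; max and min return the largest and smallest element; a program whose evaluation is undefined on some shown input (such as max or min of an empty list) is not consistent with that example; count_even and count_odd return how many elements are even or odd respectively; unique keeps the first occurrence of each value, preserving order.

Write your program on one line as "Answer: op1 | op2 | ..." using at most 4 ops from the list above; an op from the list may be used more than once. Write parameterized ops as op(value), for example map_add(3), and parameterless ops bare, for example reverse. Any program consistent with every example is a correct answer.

reverse | unique | filter_gt(-3) | count_even

Check, running the answer program on each example:
  [-39, 30, -30, -13, 13, 48, 33, -23, 31, -1] -> [-1, 31, -23, 33, 48, 13, -13, -30, 30, -39] -> [-1, 31, -23, 33, 48, 13, -13, -30, 30, -39] -> [-1, 31, 33, 48, 13, 30] -> 2
  [-29, 27, 41, 50, 32, 47, -6, -50, -6] -> [-6, -50, -6, 47, 32, 50, 41, 27, -29] -> [-6, -50, 47, 32, 50, 41, 27, -29] -> [47, 32, 50, 41, 27] -> 2
  [21, -23, -4, 41, -29, -10, 42] -> [42, -10, -29, 41, -4, -23, 21] -> [42, -10, -29, 41, -4, -23, 21] -> [42, 41, 21] -> 1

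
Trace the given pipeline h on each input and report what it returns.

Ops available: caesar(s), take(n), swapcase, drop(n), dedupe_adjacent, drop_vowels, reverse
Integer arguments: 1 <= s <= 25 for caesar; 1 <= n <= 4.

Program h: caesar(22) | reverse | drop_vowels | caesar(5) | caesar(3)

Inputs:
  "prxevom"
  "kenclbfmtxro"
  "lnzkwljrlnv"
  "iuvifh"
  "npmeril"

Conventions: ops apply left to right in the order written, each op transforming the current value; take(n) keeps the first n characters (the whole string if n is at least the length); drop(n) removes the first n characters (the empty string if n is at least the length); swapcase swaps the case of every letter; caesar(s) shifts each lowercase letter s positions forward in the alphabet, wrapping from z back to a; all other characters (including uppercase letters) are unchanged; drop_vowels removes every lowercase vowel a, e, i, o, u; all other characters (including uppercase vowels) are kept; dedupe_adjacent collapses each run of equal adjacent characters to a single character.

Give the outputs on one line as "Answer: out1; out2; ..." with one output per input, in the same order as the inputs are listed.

Execution, op by op:
  "prxevom" -> "lntarki" -> "ikratnl" -> "krtnl" -> "pwysq" -> "szbvt"
  "kenclbfmtxro" -> "gajyhxbiptnk" -> "kntpibxhyjag" -> "kntpbxhyjg" -> "psyugcmdol" -> "svbxjfpgro"
  "lnzkwljrlnv" -> "hjvgshfnhjr" -> "rjhnfhsgvjh" -> "rjhnfhsgvjh" -> "womskmxlaom" -> "zrpvnpaodrp"
  "iuvifh" -> "eqrebd" -> "dberqe" -> "dbrq" -> "igwv" -> "ljzy"
  "npmeril" -> "jlianeh" -> "henailj" -> "hnlj" -> "msqo" -> "pvtr"

"szbvt"; "svbxjfpgro"; "zrpvnpaodrp"; "ljzy"; "pvtr"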